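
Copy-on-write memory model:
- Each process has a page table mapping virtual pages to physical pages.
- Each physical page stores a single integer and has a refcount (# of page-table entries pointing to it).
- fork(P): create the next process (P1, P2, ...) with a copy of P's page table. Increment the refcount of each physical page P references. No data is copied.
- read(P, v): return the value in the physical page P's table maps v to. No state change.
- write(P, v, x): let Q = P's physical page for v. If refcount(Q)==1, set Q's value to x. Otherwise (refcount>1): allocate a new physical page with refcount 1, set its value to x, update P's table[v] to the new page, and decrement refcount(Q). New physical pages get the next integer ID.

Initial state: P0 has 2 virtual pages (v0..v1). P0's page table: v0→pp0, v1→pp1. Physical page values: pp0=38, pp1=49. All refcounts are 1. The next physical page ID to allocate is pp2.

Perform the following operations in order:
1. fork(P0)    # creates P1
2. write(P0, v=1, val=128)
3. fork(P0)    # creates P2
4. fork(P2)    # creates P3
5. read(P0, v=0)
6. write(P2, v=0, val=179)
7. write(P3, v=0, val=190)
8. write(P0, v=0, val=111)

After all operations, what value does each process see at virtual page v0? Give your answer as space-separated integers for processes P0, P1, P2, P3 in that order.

Op 1: fork(P0) -> P1. 2 ppages; refcounts: pp0:2 pp1:2
Op 2: write(P0, v1, 128). refcount(pp1)=2>1 -> COPY to pp2. 3 ppages; refcounts: pp0:2 pp1:1 pp2:1
Op 3: fork(P0) -> P2. 3 ppages; refcounts: pp0:3 pp1:1 pp2:2
Op 4: fork(P2) -> P3. 3 ppages; refcounts: pp0:4 pp1:1 pp2:3
Op 5: read(P0, v0) -> 38. No state change.
Op 6: write(P2, v0, 179). refcount(pp0)=4>1 -> COPY to pp3. 4 ppages; refcounts: pp0:3 pp1:1 pp2:3 pp3:1
Op 7: write(P3, v0, 190). refcount(pp0)=3>1 -> COPY to pp4. 5 ppages; refcounts: pp0:2 pp1:1 pp2:3 pp3:1 pp4:1
Op 8: write(P0, v0, 111). refcount(pp0)=2>1 -> COPY to pp5. 6 ppages; refcounts: pp0:1 pp1:1 pp2:3 pp3:1 pp4:1 pp5:1
P0: v0 -> pp5 = 111
P1: v0 -> pp0 = 38
P2: v0 -> pp3 = 179
P3: v0 -> pp4 = 190

Answer: 111 38 179 190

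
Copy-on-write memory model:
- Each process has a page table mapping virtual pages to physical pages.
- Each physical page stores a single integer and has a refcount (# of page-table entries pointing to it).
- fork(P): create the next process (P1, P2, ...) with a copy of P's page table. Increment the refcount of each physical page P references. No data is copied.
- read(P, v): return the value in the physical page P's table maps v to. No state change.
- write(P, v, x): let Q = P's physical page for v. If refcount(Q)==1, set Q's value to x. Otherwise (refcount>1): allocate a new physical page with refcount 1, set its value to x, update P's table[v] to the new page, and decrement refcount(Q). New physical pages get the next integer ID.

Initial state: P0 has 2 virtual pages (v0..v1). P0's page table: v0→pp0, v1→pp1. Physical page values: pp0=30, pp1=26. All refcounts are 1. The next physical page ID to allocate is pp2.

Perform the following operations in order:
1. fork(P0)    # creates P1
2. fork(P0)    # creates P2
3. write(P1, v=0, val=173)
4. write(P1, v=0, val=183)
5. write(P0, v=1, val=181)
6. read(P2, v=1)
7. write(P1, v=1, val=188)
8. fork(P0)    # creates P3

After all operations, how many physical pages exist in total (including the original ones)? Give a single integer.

Answer: 5

Derivation:
Op 1: fork(P0) -> P1. 2 ppages; refcounts: pp0:2 pp1:2
Op 2: fork(P0) -> P2. 2 ppages; refcounts: pp0:3 pp1:3
Op 3: write(P1, v0, 173). refcount(pp0)=3>1 -> COPY to pp2. 3 ppages; refcounts: pp0:2 pp1:3 pp2:1
Op 4: write(P1, v0, 183). refcount(pp2)=1 -> write in place. 3 ppages; refcounts: pp0:2 pp1:3 pp2:1
Op 5: write(P0, v1, 181). refcount(pp1)=3>1 -> COPY to pp3. 4 ppages; refcounts: pp0:2 pp1:2 pp2:1 pp3:1
Op 6: read(P2, v1) -> 26. No state change.
Op 7: write(P1, v1, 188). refcount(pp1)=2>1 -> COPY to pp4. 5 ppages; refcounts: pp0:2 pp1:1 pp2:1 pp3:1 pp4:1
Op 8: fork(P0) -> P3. 5 ppages; refcounts: pp0:3 pp1:1 pp2:1 pp3:2 pp4:1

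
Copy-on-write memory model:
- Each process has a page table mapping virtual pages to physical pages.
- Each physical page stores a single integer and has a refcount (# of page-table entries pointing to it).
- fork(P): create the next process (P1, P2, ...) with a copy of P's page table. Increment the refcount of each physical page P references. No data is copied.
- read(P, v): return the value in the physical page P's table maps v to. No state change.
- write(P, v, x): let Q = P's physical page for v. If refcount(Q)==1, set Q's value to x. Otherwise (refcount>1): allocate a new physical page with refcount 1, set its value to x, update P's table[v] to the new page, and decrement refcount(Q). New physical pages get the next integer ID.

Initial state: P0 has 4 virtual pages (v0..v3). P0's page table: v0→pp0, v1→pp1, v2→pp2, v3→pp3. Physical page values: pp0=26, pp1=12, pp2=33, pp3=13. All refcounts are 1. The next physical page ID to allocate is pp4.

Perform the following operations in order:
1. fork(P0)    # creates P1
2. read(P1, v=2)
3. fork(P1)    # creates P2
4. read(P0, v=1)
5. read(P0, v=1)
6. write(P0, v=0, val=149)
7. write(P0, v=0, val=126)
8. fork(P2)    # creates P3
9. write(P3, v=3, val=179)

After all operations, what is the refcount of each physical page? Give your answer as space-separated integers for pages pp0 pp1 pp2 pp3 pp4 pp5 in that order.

Op 1: fork(P0) -> P1. 4 ppages; refcounts: pp0:2 pp1:2 pp2:2 pp3:2
Op 2: read(P1, v2) -> 33. No state change.
Op 3: fork(P1) -> P2. 4 ppages; refcounts: pp0:3 pp1:3 pp2:3 pp3:3
Op 4: read(P0, v1) -> 12. No state change.
Op 5: read(P0, v1) -> 12. No state change.
Op 6: write(P0, v0, 149). refcount(pp0)=3>1 -> COPY to pp4. 5 ppages; refcounts: pp0:2 pp1:3 pp2:3 pp3:3 pp4:1
Op 7: write(P0, v0, 126). refcount(pp4)=1 -> write in place. 5 ppages; refcounts: pp0:2 pp1:3 pp2:3 pp3:3 pp4:1
Op 8: fork(P2) -> P3. 5 ppages; refcounts: pp0:3 pp1:4 pp2:4 pp3:4 pp4:1
Op 9: write(P3, v3, 179). refcount(pp3)=4>1 -> COPY to pp5. 6 ppages; refcounts: pp0:3 pp1:4 pp2:4 pp3:3 pp4:1 pp5:1

Answer: 3 4 4 3 1 1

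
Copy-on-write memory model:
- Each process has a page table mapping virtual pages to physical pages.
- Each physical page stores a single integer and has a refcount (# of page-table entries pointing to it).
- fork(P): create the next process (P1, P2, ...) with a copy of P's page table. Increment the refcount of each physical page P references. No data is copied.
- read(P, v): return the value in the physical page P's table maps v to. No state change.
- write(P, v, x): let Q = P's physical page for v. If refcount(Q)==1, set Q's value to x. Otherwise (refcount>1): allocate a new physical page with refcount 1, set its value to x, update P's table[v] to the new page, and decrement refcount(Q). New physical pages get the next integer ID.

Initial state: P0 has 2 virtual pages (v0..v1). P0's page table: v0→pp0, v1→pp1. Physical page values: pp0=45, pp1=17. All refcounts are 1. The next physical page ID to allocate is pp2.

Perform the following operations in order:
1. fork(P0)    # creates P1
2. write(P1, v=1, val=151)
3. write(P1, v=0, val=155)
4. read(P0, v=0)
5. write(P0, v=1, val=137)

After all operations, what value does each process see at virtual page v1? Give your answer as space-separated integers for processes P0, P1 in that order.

Op 1: fork(P0) -> P1. 2 ppages; refcounts: pp0:2 pp1:2
Op 2: write(P1, v1, 151). refcount(pp1)=2>1 -> COPY to pp2. 3 ppages; refcounts: pp0:2 pp1:1 pp2:1
Op 3: write(P1, v0, 155). refcount(pp0)=2>1 -> COPY to pp3. 4 ppages; refcounts: pp0:1 pp1:1 pp2:1 pp3:1
Op 4: read(P0, v0) -> 45. No state change.
Op 5: write(P0, v1, 137). refcount(pp1)=1 -> write in place. 4 ppages; refcounts: pp0:1 pp1:1 pp2:1 pp3:1
P0: v1 -> pp1 = 137
P1: v1 -> pp2 = 151

Answer: 137 151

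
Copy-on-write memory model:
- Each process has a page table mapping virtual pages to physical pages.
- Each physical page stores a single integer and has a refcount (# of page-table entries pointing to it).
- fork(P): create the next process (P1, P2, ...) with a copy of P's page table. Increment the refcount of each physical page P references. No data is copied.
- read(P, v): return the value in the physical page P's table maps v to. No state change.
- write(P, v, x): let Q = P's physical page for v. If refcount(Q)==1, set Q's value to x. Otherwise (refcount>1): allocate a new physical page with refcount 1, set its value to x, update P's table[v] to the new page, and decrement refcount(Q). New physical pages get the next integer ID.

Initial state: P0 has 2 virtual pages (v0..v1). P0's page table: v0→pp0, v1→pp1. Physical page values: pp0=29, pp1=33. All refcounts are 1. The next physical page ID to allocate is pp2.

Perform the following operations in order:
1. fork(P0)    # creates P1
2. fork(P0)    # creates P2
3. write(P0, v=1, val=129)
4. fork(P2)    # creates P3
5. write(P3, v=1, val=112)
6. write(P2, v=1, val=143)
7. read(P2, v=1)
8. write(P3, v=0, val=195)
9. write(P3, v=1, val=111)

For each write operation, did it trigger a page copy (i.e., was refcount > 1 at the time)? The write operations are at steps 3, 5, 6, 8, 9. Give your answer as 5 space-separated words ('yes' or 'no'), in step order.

Op 1: fork(P0) -> P1. 2 ppages; refcounts: pp0:2 pp1:2
Op 2: fork(P0) -> P2. 2 ppages; refcounts: pp0:3 pp1:3
Op 3: write(P0, v1, 129). refcount(pp1)=3>1 -> COPY to pp2. 3 ppages; refcounts: pp0:3 pp1:2 pp2:1
Op 4: fork(P2) -> P3. 3 ppages; refcounts: pp0:4 pp1:3 pp2:1
Op 5: write(P3, v1, 112). refcount(pp1)=3>1 -> COPY to pp3. 4 ppages; refcounts: pp0:4 pp1:2 pp2:1 pp3:1
Op 6: write(P2, v1, 143). refcount(pp1)=2>1 -> COPY to pp4. 5 ppages; refcounts: pp0:4 pp1:1 pp2:1 pp3:1 pp4:1
Op 7: read(P2, v1) -> 143. No state change.
Op 8: write(P3, v0, 195). refcount(pp0)=4>1 -> COPY to pp5. 6 ppages; refcounts: pp0:3 pp1:1 pp2:1 pp3:1 pp4:1 pp5:1
Op 9: write(P3, v1, 111). refcount(pp3)=1 -> write in place. 6 ppages; refcounts: pp0:3 pp1:1 pp2:1 pp3:1 pp4:1 pp5:1

yes yes yes yes no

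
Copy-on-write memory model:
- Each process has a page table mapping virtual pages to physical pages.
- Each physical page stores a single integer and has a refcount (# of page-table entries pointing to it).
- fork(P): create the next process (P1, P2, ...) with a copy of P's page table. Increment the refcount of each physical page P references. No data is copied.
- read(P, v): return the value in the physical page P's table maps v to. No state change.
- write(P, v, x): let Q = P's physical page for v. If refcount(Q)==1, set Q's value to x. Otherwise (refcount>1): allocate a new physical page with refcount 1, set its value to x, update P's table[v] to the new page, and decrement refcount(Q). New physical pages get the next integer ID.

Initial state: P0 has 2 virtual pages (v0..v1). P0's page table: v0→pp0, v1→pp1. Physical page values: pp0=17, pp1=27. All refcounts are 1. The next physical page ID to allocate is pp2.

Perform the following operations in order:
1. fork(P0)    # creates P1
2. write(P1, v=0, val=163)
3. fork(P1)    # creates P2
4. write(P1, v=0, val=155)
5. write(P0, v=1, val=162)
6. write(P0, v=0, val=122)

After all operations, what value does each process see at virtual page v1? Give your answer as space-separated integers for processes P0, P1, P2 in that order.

Op 1: fork(P0) -> P1. 2 ppages; refcounts: pp0:2 pp1:2
Op 2: write(P1, v0, 163). refcount(pp0)=2>1 -> COPY to pp2. 3 ppages; refcounts: pp0:1 pp1:2 pp2:1
Op 3: fork(P1) -> P2. 3 ppages; refcounts: pp0:1 pp1:3 pp2:2
Op 4: write(P1, v0, 155). refcount(pp2)=2>1 -> COPY to pp3. 4 ppages; refcounts: pp0:1 pp1:3 pp2:1 pp3:1
Op 5: write(P0, v1, 162). refcount(pp1)=3>1 -> COPY to pp4. 5 ppages; refcounts: pp0:1 pp1:2 pp2:1 pp3:1 pp4:1
Op 6: write(P0, v0, 122). refcount(pp0)=1 -> write in place. 5 ppages; refcounts: pp0:1 pp1:2 pp2:1 pp3:1 pp4:1
P0: v1 -> pp4 = 162
P1: v1 -> pp1 = 27
P2: v1 -> pp1 = 27

Answer: 162 27 27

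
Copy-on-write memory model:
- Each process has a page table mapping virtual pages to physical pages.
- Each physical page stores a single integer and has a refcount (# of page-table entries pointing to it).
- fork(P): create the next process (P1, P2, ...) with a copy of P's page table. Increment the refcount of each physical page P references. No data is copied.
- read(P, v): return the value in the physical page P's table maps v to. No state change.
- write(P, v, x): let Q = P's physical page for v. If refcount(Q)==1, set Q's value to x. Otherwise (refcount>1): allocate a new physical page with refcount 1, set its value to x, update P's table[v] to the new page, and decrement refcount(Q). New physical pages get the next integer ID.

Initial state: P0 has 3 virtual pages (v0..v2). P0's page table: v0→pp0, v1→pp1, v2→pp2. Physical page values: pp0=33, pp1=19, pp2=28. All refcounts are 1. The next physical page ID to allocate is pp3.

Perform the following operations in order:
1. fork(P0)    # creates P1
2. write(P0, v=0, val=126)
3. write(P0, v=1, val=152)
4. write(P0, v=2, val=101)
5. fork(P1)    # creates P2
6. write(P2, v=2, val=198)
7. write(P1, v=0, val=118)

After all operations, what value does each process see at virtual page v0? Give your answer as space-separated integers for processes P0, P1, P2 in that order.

Op 1: fork(P0) -> P1. 3 ppages; refcounts: pp0:2 pp1:2 pp2:2
Op 2: write(P0, v0, 126). refcount(pp0)=2>1 -> COPY to pp3. 4 ppages; refcounts: pp0:1 pp1:2 pp2:2 pp3:1
Op 3: write(P0, v1, 152). refcount(pp1)=2>1 -> COPY to pp4. 5 ppages; refcounts: pp0:1 pp1:1 pp2:2 pp3:1 pp4:1
Op 4: write(P0, v2, 101). refcount(pp2)=2>1 -> COPY to pp5. 6 ppages; refcounts: pp0:1 pp1:1 pp2:1 pp3:1 pp4:1 pp5:1
Op 5: fork(P1) -> P2. 6 ppages; refcounts: pp0:2 pp1:2 pp2:2 pp3:1 pp4:1 pp5:1
Op 6: write(P2, v2, 198). refcount(pp2)=2>1 -> COPY to pp6. 7 ppages; refcounts: pp0:2 pp1:2 pp2:1 pp3:1 pp4:1 pp5:1 pp6:1
Op 7: write(P1, v0, 118). refcount(pp0)=2>1 -> COPY to pp7. 8 ppages; refcounts: pp0:1 pp1:2 pp2:1 pp3:1 pp4:1 pp5:1 pp6:1 pp7:1
P0: v0 -> pp3 = 126
P1: v0 -> pp7 = 118
P2: v0 -> pp0 = 33

Answer: 126 118 33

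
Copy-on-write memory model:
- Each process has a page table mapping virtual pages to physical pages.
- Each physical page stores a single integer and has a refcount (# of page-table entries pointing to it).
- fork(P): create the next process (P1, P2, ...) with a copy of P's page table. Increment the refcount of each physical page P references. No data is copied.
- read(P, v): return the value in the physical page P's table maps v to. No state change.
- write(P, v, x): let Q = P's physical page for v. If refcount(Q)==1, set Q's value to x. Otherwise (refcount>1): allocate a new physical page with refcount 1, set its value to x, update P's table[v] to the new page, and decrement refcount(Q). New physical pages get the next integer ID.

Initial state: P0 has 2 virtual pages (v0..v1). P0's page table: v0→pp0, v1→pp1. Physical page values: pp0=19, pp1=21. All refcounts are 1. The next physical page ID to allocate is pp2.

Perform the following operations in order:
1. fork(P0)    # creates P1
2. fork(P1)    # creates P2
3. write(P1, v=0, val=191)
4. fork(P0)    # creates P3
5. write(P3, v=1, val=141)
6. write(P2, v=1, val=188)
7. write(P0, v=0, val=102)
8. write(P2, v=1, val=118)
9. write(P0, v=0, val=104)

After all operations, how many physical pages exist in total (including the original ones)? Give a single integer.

Answer: 6

Derivation:
Op 1: fork(P0) -> P1. 2 ppages; refcounts: pp0:2 pp1:2
Op 2: fork(P1) -> P2. 2 ppages; refcounts: pp0:3 pp1:3
Op 3: write(P1, v0, 191). refcount(pp0)=3>1 -> COPY to pp2. 3 ppages; refcounts: pp0:2 pp1:3 pp2:1
Op 4: fork(P0) -> P3. 3 ppages; refcounts: pp0:3 pp1:4 pp2:1
Op 5: write(P3, v1, 141). refcount(pp1)=4>1 -> COPY to pp3. 4 ppages; refcounts: pp0:3 pp1:3 pp2:1 pp3:1
Op 6: write(P2, v1, 188). refcount(pp1)=3>1 -> COPY to pp4. 5 ppages; refcounts: pp0:3 pp1:2 pp2:1 pp3:1 pp4:1
Op 7: write(P0, v0, 102). refcount(pp0)=3>1 -> COPY to pp5. 6 ppages; refcounts: pp0:2 pp1:2 pp2:1 pp3:1 pp4:1 pp5:1
Op 8: write(P2, v1, 118). refcount(pp4)=1 -> write in place. 6 ppages; refcounts: pp0:2 pp1:2 pp2:1 pp3:1 pp4:1 pp5:1
Op 9: write(P0, v0, 104). refcount(pp5)=1 -> write in place. 6 ppages; refcounts: pp0:2 pp1:2 pp2:1 pp3:1 pp4:1 pp5:1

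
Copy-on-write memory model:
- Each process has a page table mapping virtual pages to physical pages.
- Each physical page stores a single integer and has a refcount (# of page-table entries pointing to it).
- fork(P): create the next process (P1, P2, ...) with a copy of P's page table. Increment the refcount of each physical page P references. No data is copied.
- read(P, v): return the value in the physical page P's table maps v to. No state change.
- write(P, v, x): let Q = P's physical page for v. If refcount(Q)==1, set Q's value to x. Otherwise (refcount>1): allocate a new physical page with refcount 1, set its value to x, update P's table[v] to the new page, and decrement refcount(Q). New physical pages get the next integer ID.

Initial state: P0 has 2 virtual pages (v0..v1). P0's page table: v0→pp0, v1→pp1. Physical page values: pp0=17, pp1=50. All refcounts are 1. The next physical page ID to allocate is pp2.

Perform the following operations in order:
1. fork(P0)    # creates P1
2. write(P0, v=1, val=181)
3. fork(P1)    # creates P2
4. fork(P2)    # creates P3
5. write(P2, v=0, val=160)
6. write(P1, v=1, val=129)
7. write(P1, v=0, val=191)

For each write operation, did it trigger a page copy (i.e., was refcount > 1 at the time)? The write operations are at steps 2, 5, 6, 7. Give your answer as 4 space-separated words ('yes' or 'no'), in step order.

Op 1: fork(P0) -> P1. 2 ppages; refcounts: pp0:2 pp1:2
Op 2: write(P0, v1, 181). refcount(pp1)=2>1 -> COPY to pp2. 3 ppages; refcounts: pp0:2 pp1:1 pp2:1
Op 3: fork(P1) -> P2. 3 ppages; refcounts: pp0:3 pp1:2 pp2:1
Op 4: fork(P2) -> P3. 3 ppages; refcounts: pp0:4 pp1:3 pp2:1
Op 5: write(P2, v0, 160). refcount(pp0)=4>1 -> COPY to pp3. 4 ppages; refcounts: pp0:3 pp1:3 pp2:1 pp3:1
Op 6: write(P1, v1, 129). refcount(pp1)=3>1 -> COPY to pp4. 5 ppages; refcounts: pp0:3 pp1:2 pp2:1 pp3:1 pp4:1
Op 7: write(P1, v0, 191). refcount(pp0)=3>1 -> COPY to pp5. 6 ppages; refcounts: pp0:2 pp1:2 pp2:1 pp3:1 pp4:1 pp5:1

yes yes yes yes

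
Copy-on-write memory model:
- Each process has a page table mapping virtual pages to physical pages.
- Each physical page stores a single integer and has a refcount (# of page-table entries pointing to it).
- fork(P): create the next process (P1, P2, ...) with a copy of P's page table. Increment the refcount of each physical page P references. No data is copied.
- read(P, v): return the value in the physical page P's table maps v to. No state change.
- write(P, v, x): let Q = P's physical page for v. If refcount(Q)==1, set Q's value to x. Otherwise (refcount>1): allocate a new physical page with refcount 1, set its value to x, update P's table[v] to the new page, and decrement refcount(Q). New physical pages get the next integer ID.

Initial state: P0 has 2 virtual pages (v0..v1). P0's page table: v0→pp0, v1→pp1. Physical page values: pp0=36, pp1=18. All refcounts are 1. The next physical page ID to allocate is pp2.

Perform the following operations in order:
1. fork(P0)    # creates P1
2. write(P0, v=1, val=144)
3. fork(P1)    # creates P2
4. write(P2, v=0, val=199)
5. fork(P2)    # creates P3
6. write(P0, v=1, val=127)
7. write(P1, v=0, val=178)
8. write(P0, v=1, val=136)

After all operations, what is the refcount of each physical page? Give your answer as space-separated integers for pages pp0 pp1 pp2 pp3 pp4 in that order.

Op 1: fork(P0) -> P1. 2 ppages; refcounts: pp0:2 pp1:2
Op 2: write(P0, v1, 144). refcount(pp1)=2>1 -> COPY to pp2. 3 ppages; refcounts: pp0:2 pp1:1 pp2:1
Op 3: fork(P1) -> P2. 3 ppages; refcounts: pp0:3 pp1:2 pp2:1
Op 4: write(P2, v0, 199). refcount(pp0)=3>1 -> COPY to pp3. 4 ppages; refcounts: pp0:2 pp1:2 pp2:1 pp3:1
Op 5: fork(P2) -> P3. 4 ppages; refcounts: pp0:2 pp1:3 pp2:1 pp3:2
Op 6: write(P0, v1, 127). refcount(pp2)=1 -> write in place. 4 ppages; refcounts: pp0:2 pp1:3 pp2:1 pp3:2
Op 7: write(P1, v0, 178). refcount(pp0)=2>1 -> COPY to pp4. 5 ppages; refcounts: pp0:1 pp1:3 pp2:1 pp3:2 pp4:1
Op 8: write(P0, v1, 136). refcount(pp2)=1 -> write in place. 5 ppages; refcounts: pp0:1 pp1:3 pp2:1 pp3:2 pp4:1

Answer: 1 3 1 2 1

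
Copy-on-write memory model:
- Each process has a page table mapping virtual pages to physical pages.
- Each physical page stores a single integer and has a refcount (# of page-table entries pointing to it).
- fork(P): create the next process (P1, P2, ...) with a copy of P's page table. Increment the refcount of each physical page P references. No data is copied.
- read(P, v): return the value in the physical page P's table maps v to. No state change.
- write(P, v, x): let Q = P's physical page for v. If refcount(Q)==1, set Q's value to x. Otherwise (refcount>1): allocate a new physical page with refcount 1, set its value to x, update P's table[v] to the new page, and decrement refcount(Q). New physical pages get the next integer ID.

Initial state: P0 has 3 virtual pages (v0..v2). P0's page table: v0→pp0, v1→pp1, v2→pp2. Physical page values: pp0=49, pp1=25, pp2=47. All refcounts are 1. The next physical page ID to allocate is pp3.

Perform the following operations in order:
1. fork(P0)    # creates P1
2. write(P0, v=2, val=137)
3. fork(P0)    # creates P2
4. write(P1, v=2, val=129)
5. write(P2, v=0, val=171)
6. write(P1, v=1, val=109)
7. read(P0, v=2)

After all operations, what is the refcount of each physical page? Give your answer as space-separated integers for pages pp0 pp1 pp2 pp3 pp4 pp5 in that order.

Op 1: fork(P0) -> P1. 3 ppages; refcounts: pp0:2 pp1:2 pp2:2
Op 2: write(P0, v2, 137). refcount(pp2)=2>1 -> COPY to pp3. 4 ppages; refcounts: pp0:2 pp1:2 pp2:1 pp3:1
Op 3: fork(P0) -> P2. 4 ppages; refcounts: pp0:3 pp1:3 pp2:1 pp3:2
Op 4: write(P1, v2, 129). refcount(pp2)=1 -> write in place. 4 ppages; refcounts: pp0:3 pp1:3 pp2:1 pp3:2
Op 5: write(P2, v0, 171). refcount(pp0)=3>1 -> COPY to pp4. 5 ppages; refcounts: pp0:2 pp1:3 pp2:1 pp3:2 pp4:1
Op 6: write(P1, v1, 109). refcount(pp1)=3>1 -> COPY to pp5. 6 ppages; refcounts: pp0:2 pp1:2 pp2:1 pp3:2 pp4:1 pp5:1
Op 7: read(P0, v2) -> 137. No state change.

Answer: 2 2 1 2 1 1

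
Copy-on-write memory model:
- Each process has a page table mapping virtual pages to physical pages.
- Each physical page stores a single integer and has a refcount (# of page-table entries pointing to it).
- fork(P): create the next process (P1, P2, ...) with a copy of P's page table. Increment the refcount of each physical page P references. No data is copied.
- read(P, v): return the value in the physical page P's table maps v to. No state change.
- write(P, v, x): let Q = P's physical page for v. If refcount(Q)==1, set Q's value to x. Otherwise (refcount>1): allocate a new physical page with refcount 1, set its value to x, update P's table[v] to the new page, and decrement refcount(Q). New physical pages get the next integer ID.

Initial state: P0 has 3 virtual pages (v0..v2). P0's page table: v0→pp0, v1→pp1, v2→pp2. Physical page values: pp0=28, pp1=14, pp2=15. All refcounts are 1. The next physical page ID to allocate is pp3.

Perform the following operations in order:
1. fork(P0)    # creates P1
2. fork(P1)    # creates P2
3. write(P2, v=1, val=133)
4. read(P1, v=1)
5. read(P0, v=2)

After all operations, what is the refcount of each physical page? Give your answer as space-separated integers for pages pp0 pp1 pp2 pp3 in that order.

Op 1: fork(P0) -> P1. 3 ppages; refcounts: pp0:2 pp1:2 pp2:2
Op 2: fork(P1) -> P2. 3 ppages; refcounts: pp0:3 pp1:3 pp2:3
Op 3: write(P2, v1, 133). refcount(pp1)=3>1 -> COPY to pp3. 4 ppages; refcounts: pp0:3 pp1:2 pp2:3 pp3:1
Op 4: read(P1, v1) -> 14. No state change.
Op 5: read(P0, v2) -> 15. No state change.

Answer: 3 2 3 1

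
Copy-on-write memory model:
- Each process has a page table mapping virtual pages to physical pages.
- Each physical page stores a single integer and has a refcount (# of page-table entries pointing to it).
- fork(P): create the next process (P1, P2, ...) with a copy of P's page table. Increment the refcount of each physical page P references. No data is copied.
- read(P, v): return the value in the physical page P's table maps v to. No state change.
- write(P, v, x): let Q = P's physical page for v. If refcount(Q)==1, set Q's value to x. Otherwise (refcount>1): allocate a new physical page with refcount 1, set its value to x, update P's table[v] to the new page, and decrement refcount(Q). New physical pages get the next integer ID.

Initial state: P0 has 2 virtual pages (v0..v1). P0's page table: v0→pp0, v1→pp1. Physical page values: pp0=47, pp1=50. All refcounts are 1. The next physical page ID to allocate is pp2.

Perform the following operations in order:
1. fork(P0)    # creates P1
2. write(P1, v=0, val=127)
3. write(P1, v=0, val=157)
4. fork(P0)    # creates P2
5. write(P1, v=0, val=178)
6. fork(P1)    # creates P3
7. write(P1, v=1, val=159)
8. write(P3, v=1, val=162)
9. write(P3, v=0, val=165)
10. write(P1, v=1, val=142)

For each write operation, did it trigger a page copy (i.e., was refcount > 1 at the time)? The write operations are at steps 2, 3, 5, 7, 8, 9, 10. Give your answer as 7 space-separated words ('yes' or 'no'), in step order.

Op 1: fork(P0) -> P1. 2 ppages; refcounts: pp0:2 pp1:2
Op 2: write(P1, v0, 127). refcount(pp0)=2>1 -> COPY to pp2. 3 ppages; refcounts: pp0:1 pp1:2 pp2:1
Op 3: write(P1, v0, 157). refcount(pp2)=1 -> write in place. 3 ppages; refcounts: pp0:1 pp1:2 pp2:1
Op 4: fork(P0) -> P2. 3 ppages; refcounts: pp0:2 pp1:3 pp2:1
Op 5: write(P1, v0, 178). refcount(pp2)=1 -> write in place. 3 ppages; refcounts: pp0:2 pp1:3 pp2:1
Op 6: fork(P1) -> P3. 3 ppages; refcounts: pp0:2 pp1:4 pp2:2
Op 7: write(P1, v1, 159). refcount(pp1)=4>1 -> COPY to pp3. 4 ppages; refcounts: pp0:2 pp1:3 pp2:2 pp3:1
Op 8: write(P3, v1, 162). refcount(pp1)=3>1 -> COPY to pp4. 5 ppages; refcounts: pp0:2 pp1:2 pp2:2 pp3:1 pp4:1
Op 9: write(P3, v0, 165). refcount(pp2)=2>1 -> COPY to pp5. 6 ppages; refcounts: pp0:2 pp1:2 pp2:1 pp3:1 pp4:1 pp5:1
Op 10: write(P1, v1, 142). refcount(pp3)=1 -> write in place. 6 ppages; refcounts: pp0:2 pp1:2 pp2:1 pp3:1 pp4:1 pp5:1

yes no no yes yes yes no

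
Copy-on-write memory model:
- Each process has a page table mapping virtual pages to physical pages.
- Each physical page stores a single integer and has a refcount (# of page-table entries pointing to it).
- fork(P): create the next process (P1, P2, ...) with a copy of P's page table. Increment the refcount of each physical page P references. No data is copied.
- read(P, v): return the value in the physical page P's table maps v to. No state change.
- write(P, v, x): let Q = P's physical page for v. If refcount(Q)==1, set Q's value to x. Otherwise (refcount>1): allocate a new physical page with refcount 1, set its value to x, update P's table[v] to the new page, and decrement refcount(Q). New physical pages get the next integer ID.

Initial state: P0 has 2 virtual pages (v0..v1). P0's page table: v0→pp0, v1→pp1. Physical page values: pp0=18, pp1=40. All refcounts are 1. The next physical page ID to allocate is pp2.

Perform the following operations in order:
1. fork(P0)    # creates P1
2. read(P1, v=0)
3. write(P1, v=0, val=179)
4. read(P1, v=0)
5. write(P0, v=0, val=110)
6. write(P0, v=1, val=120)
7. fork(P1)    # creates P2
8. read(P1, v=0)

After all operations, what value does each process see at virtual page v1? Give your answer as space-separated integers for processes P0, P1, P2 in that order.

Op 1: fork(P0) -> P1. 2 ppages; refcounts: pp0:2 pp1:2
Op 2: read(P1, v0) -> 18. No state change.
Op 3: write(P1, v0, 179). refcount(pp0)=2>1 -> COPY to pp2. 3 ppages; refcounts: pp0:1 pp1:2 pp2:1
Op 4: read(P1, v0) -> 179. No state change.
Op 5: write(P0, v0, 110). refcount(pp0)=1 -> write in place. 3 ppages; refcounts: pp0:1 pp1:2 pp2:1
Op 6: write(P0, v1, 120). refcount(pp1)=2>1 -> COPY to pp3. 4 ppages; refcounts: pp0:1 pp1:1 pp2:1 pp3:1
Op 7: fork(P1) -> P2. 4 ppages; refcounts: pp0:1 pp1:2 pp2:2 pp3:1
Op 8: read(P1, v0) -> 179. No state change.
P0: v1 -> pp3 = 120
P1: v1 -> pp1 = 40
P2: v1 -> pp1 = 40

Answer: 120 40 40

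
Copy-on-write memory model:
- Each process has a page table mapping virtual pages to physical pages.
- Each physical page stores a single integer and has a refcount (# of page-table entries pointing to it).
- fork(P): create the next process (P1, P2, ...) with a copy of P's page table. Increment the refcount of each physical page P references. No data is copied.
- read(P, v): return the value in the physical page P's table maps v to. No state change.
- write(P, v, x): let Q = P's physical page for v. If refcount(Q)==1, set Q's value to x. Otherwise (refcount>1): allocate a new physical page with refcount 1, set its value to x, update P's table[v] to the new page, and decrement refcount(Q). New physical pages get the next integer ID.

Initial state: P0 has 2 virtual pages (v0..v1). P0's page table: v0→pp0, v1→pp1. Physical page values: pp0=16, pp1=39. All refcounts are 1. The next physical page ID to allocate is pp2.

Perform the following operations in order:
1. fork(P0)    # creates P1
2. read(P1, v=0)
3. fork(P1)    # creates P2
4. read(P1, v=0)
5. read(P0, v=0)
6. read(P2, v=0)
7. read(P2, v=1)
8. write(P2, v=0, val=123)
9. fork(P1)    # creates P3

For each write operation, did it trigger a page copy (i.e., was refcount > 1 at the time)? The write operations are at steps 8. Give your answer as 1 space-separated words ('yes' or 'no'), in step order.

Op 1: fork(P0) -> P1. 2 ppages; refcounts: pp0:2 pp1:2
Op 2: read(P1, v0) -> 16. No state change.
Op 3: fork(P1) -> P2. 2 ppages; refcounts: pp0:3 pp1:3
Op 4: read(P1, v0) -> 16. No state change.
Op 5: read(P0, v0) -> 16. No state change.
Op 6: read(P2, v0) -> 16. No state change.
Op 7: read(P2, v1) -> 39. No state change.
Op 8: write(P2, v0, 123). refcount(pp0)=3>1 -> COPY to pp2. 3 ppages; refcounts: pp0:2 pp1:3 pp2:1
Op 9: fork(P1) -> P3. 3 ppages; refcounts: pp0:3 pp1:4 pp2:1

yes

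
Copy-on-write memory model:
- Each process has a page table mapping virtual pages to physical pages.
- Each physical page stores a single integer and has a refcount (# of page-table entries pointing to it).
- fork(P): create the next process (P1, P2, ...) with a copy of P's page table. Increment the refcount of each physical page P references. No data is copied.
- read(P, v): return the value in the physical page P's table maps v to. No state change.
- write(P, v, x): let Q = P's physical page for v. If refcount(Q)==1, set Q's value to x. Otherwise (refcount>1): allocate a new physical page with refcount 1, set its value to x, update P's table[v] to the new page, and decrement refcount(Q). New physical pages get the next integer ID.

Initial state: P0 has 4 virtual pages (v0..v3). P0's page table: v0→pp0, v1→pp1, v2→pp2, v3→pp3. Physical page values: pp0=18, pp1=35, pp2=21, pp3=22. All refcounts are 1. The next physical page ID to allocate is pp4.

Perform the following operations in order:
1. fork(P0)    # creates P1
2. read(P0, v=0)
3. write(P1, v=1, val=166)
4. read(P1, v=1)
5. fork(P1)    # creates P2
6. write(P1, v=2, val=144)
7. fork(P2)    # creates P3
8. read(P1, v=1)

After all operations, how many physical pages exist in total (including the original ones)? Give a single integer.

Answer: 6

Derivation:
Op 1: fork(P0) -> P1. 4 ppages; refcounts: pp0:2 pp1:2 pp2:2 pp3:2
Op 2: read(P0, v0) -> 18. No state change.
Op 3: write(P1, v1, 166). refcount(pp1)=2>1 -> COPY to pp4. 5 ppages; refcounts: pp0:2 pp1:1 pp2:2 pp3:2 pp4:1
Op 4: read(P1, v1) -> 166. No state change.
Op 5: fork(P1) -> P2. 5 ppages; refcounts: pp0:3 pp1:1 pp2:3 pp3:3 pp4:2
Op 6: write(P1, v2, 144). refcount(pp2)=3>1 -> COPY to pp5. 6 ppages; refcounts: pp0:3 pp1:1 pp2:2 pp3:3 pp4:2 pp5:1
Op 7: fork(P2) -> P3. 6 ppages; refcounts: pp0:4 pp1:1 pp2:3 pp3:4 pp4:3 pp5:1
Op 8: read(P1, v1) -> 166. No state change.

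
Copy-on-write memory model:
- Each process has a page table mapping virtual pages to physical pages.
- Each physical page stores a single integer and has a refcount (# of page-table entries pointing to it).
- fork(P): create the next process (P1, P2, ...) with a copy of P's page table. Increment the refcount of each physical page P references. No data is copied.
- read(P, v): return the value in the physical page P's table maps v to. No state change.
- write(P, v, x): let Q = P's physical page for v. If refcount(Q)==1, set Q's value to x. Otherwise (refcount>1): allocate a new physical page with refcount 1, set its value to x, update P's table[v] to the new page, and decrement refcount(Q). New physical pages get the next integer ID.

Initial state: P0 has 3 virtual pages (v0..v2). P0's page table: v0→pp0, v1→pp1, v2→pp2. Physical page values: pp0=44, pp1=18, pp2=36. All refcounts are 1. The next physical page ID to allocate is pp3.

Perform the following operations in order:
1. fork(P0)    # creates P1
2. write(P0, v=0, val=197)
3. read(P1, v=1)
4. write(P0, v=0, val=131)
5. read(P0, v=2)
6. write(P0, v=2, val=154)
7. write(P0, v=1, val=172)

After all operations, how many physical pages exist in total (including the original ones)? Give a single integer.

Answer: 6

Derivation:
Op 1: fork(P0) -> P1. 3 ppages; refcounts: pp0:2 pp1:2 pp2:2
Op 2: write(P0, v0, 197). refcount(pp0)=2>1 -> COPY to pp3. 4 ppages; refcounts: pp0:1 pp1:2 pp2:2 pp3:1
Op 3: read(P1, v1) -> 18. No state change.
Op 4: write(P0, v0, 131). refcount(pp3)=1 -> write in place. 4 ppages; refcounts: pp0:1 pp1:2 pp2:2 pp3:1
Op 5: read(P0, v2) -> 36. No state change.
Op 6: write(P0, v2, 154). refcount(pp2)=2>1 -> COPY to pp4. 5 ppages; refcounts: pp0:1 pp1:2 pp2:1 pp3:1 pp4:1
Op 7: write(P0, v1, 172). refcount(pp1)=2>1 -> COPY to pp5. 6 ppages; refcounts: pp0:1 pp1:1 pp2:1 pp3:1 pp4:1 pp5:1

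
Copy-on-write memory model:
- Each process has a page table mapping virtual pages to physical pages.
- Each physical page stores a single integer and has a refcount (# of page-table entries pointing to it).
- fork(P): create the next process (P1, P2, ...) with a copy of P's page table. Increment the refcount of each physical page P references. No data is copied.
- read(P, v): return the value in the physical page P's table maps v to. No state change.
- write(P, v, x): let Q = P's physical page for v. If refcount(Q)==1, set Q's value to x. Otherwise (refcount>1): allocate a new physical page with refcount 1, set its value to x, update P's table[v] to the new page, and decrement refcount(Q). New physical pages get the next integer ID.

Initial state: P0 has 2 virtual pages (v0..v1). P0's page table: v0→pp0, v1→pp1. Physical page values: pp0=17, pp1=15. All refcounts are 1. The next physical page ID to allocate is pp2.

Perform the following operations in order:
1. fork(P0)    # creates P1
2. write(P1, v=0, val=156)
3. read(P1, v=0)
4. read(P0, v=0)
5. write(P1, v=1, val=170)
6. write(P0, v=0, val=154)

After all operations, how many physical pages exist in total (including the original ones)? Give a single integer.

Op 1: fork(P0) -> P1. 2 ppages; refcounts: pp0:2 pp1:2
Op 2: write(P1, v0, 156). refcount(pp0)=2>1 -> COPY to pp2. 3 ppages; refcounts: pp0:1 pp1:2 pp2:1
Op 3: read(P1, v0) -> 156. No state change.
Op 4: read(P0, v0) -> 17. No state change.
Op 5: write(P1, v1, 170). refcount(pp1)=2>1 -> COPY to pp3. 4 ppages; refcounts: pp0:1 pp1:1 pp2:1 pp3:1
Op 6: write(P0, v0, 154). refcount(pp0)=1 -> write in place. 4 ppages; refcounts: pp0:1 pp1:1 pp2:1 pp3:1

Answer: 4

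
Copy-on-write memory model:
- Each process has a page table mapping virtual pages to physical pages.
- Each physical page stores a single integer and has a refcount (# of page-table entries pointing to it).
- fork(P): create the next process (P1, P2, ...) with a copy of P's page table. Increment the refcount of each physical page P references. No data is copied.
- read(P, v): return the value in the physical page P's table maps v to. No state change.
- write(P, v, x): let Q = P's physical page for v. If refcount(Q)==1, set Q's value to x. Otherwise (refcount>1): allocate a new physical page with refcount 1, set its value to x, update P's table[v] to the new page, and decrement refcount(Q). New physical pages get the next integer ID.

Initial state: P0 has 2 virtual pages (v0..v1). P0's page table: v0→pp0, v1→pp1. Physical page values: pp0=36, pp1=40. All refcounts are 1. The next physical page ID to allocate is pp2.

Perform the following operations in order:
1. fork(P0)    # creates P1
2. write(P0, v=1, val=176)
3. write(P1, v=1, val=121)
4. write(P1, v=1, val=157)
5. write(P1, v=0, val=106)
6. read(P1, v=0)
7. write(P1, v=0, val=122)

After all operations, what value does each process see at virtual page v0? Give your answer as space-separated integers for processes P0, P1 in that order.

Answer: 36 122

Derivation:
Op 1: fork(P0) -> P1. 2 ppages; refcounts: pp0:2 pp1:2
Op 2: write(P0, v1, 176). refcount(pp1)=2>1 -> COPY to pp2. 3 ppages; refcounts: pp0:2 pp1:1 pp2:1
Op 3: write(P1, v1, 121). refcount(pp1)=1 -> write in place. 3 ppages; refcounts: pp0:2 pp1:1 pp2:1
Op 4: write(P1, v1, 157). refcount(pp1)=1 -> write in place. 3 ppages; refcounts: pp0:2 pp1:1 pp2:1
Op 5: write(P1, v0, 106). refcount(pp0)=2>1 -> COPY to pp3. 4 ppages; refcounts: pp0:1 pp1:1 pp2:1 pp3:1
Op 6: read(P1, v0) -> 106. No state change.
Op 7: write(P1, v0, 122). refcount(pp3)=1 -> write in place. 4 ppages; refcounts: pp0:1 pp1:1 pp2:1 pp3:1
P0: v0 -> pp0 = 36
P1: v0 -> pp3 = 122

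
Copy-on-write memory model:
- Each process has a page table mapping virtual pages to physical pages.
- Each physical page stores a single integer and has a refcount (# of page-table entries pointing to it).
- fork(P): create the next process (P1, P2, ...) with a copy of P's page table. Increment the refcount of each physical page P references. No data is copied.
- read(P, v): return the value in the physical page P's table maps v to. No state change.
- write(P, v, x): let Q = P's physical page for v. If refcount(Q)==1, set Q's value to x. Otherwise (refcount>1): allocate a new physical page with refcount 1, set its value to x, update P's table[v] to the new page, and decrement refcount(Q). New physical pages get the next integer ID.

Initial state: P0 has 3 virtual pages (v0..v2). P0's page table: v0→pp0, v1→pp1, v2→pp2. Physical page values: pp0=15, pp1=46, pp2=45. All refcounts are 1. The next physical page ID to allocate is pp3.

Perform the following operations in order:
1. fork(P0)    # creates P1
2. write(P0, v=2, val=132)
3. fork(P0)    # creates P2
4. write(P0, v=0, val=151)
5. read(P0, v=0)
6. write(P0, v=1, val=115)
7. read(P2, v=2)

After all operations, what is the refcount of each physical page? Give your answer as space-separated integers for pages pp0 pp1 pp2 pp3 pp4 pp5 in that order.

Op 1: fork(P0) -> P1. 3 ppages; refcounts: pp0:2 pp1:2 pp2:2
Op 2: write(P0, v2, 132). refcount(pp2)=2>1 -> COPY to pp3. 4 ppages; refcounts: pp0:2 pp1:2 pp2:1 pp3:1
Op 3: fork(P0) -> P2. 4 ppages; refcounts: pp0:3 pp1:3 pp2:1 pp3:2
Op 4: write(P0, v0, 151). refcount(pp0)=3>1 -> COPY to pp4. 5 ppages; refcounts: pp0:2 pp1:3 pp2:1 pp3:2 pp4:1
Op 5: read(P0, v0) -> 151. No state change.
Op 6: write(P0, v1, 115). refcount(pp1)=3>1 -> COPY to pp5. 6 ppages; refcounts: pp0:2 pp1:2 pp2:1 pp3:2 pp4:1 pp5:1
Op 7: read(P2, v2) -> 132. No state change.

Answer: 2 2 1 2 1 1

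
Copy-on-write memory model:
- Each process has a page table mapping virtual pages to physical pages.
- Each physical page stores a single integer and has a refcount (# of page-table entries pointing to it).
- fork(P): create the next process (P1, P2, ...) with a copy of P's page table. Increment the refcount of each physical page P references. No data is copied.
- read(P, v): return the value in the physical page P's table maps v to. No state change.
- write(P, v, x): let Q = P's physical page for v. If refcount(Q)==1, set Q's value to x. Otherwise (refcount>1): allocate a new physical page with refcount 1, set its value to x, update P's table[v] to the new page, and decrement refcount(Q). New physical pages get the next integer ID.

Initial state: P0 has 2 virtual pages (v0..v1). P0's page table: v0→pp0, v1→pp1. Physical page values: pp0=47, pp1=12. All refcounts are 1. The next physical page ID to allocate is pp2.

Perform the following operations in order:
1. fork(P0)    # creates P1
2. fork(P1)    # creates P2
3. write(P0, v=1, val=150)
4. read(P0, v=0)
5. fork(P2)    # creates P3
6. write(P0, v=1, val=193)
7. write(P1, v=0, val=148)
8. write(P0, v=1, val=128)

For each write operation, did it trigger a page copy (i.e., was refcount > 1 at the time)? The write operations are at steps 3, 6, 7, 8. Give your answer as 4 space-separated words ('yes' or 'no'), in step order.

Op 1: fork(P0) -> P1. 2 ppages; refcounts: pp0:2 pp1:2
Op 2: fork(P1) -> P2. 2 ppages; refcounts: pp0:3 pp1:3
Op 3: write(P0, v1, 150). refcount(pp1)=3>1 -> COPY to pp2. 3 ppages; refcounts: pp0:3 pp1:2 pp2:1
Op 4: read(P0, v0) -> 47. No state change.
Op 5: fork(P2) -> P3. 3 ppages; refcounts: pp0:4 pp1:3 pp2:1
Op 6: write(P0, v1, 193). refcount(pp2)=1 -> write in place. 3 ppages; refcounts: pp0:4 pp1:3 pp2:1
Op 7: write(P1, v0, 148). refcount(pp0)=4>1 -> COPY to pp3. 4 ppages; refcounts: pp0:3 pp1:3 pp2:1 pp3:1
Op 8: write(P0, v1, 128). refcount(pp2)=1 -> write in place. 4 ppages; refcounts: pp0:3 pp1:3 pp2:1 pp3:1

yes no yes no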